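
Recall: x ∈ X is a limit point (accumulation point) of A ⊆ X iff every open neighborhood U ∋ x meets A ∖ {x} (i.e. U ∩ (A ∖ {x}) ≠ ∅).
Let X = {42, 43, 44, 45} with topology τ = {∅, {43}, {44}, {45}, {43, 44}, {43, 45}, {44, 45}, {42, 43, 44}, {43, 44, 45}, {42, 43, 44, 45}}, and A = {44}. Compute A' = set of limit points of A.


A' = {42}

For each x ∈ X, list the open sets U ∈ τ with x ∈ U, then check whether U ∩ (A ∖ {x}) ≠ ∅ for every such U.
  x = 42: opens ∋ x are {42, 43, 44}, {42, 43, 44, 45}; each meets A ∖ {42}, so x IS a limit point.
  x = 43: open {43} ∋ x has {43} ∩ (A ∖ {43}) = ∅, so x is NOT a limit point.
  x = 44: open {44} ∋ x has {44} ∩ (A ∖ {44}) = ∅, so x is NOT a limit point.
  x = 45: open {45} ∋ x has {45} ∩ (A ∖ {45}) = ∅, so x is NOT a limit point.
Collecting: A' = {42}.


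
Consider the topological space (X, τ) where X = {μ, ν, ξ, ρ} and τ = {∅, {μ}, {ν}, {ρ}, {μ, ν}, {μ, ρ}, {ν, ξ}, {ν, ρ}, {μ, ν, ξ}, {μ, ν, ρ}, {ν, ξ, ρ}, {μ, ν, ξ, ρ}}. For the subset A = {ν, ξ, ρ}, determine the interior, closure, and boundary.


int(A) = {ν, ξ, ρ}, cl(A) = {ν, ξ, ρ}, ∂A = ∅.

Closed sets in (X, τ) are complements of opens:
  closed(X, τ) = {∅, {μ}, {ξ}, {ρ}, {μ, ξ}, {μ, ρ}, {ν, ξ}, {ξ, ρ}, {μ, ν, ξ}, {μ, ξ, ρ}, {ν, ξ, ρ}, {μ, ν, ξ, ρ}}.
int(A) = ⋃ {U ∈ τ : U ⊆ A}. Opens contained in A: ∅, {ν}, {ρ}, {ν, ξ}, {ν, ρ}, {ν, ξ, ρ}.
Taking the union of these: int(A) = {ν, ξ, ρ}.
cl(A) = ⋂ {C closed : A ⊆ C}. Closed sets containing A: {ν, ξ, ρ}, {μ, ν, ξ, ρ}.
Intersecting these: cl(A) = {ν, ξ, ρ}.
∂A = cl(A) ∖ int(A) = {ν, ξ, ρ} ∖ {ν, ξ, ρ} = ∅.


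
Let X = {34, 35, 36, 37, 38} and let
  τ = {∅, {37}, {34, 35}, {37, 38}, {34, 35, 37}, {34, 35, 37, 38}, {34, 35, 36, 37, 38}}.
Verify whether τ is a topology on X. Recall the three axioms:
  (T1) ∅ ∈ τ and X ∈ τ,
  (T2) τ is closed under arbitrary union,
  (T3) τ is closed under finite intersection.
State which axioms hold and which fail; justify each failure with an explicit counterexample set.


τ IS a topology on X.

Axiom (T1): ∅ ∈ τ? Yes; X ∈ τ? Yes.
Axiom (T2/T3): check pairwise unions and intersections of members of τ.
All pairwise intersections and unions checked — each lies in τ. Therefore τ satisfies (T1), (T2), (T3): it IS a topology on X.


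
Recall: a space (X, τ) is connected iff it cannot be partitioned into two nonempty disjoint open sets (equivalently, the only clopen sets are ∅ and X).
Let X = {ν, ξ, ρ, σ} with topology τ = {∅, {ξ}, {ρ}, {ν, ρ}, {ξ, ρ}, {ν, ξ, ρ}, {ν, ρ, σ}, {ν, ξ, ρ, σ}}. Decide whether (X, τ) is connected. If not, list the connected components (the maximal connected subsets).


(X, τ) is disconnected; components = [{ξ}, {ν, ρ, σ}].

Find clopen sets (U ∈ τ with X ∖ U ∈ τ):
  U = ∅, X ∖ U = {ν, ξ, ρ, σ} — both open, so U is clopen.
  U = {ξ}, X ∖ U = {ν, ρ, σ} — both open, so U is clopen.
  U = {ν, ρ, σ}, X ∖ U = {ξ} — both open, so U is clopen.
  U = {ν, ξ, ρ, σ}, X ∖ U = ∅ — both open, so U is clopen.
Nontrivial clopen(s) exist: e.g. {ξ}. So (X, τ) is disconnected.
Compute connected components by grouping points that agree on all clopens:
  component: {ξ}
  component: {ν, ρ, σ}


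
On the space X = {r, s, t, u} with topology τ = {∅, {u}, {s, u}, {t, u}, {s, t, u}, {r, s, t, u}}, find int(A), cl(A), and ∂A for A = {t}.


int(A) = ∅, cl(A) = {r, t}, ∂A = {r, t}.

Closed sets in (X, τ) are complements of opens:
  closed(X, τ) = {∅, {r}, {r, s}, {r, t}, {r, s, t}, {r, s, t, u}}.
int(A) = ⋃ {U ∈ τ : U ⊆ A}. Opens contained in A: ∅.
Taking the union of these: int(A) = ∅.
cl(A) = ⋂ {C closed : A ⊆ C}. Closed sets containing A: {r, t}, {r, s, t}, {r, s, t, u}.
Intersecting these: cl(A) = {r, t}.
∂A = cl(A) ∖ int(A) = {r, t} ∖ ∅ = {r, t}.


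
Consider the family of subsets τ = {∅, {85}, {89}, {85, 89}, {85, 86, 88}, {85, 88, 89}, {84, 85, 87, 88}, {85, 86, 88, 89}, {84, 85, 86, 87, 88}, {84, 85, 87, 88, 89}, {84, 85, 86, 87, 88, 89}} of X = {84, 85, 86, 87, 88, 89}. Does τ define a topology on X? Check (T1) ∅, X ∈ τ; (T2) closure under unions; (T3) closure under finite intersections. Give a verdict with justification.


τ is NOT a topology on X.

Axiom (T1): ∅ ∈ τ? Yes; X ∈ τ? Yes.
Axiom (T2/T3): check pairwise unions and intersections of members of τ.
Counterexample for (T3): {85, 86, 88} ∩ {85, 88, 89} = {85, 88} ∉ τ. Therefore τ is NOT a topology.


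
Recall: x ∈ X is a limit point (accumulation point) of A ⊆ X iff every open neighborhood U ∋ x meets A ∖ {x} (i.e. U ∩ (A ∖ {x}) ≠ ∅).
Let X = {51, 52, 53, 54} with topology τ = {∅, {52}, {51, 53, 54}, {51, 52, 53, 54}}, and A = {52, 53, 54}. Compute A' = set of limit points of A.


A' = {51, 53, 54}

For each x ∈ X, list the open sets U ∈ τ with x ∈ U, then check whether U ∩ (A ∖ {x}) ≠ ∅ for every such U.
  x = 51: opens ∋ x are {51, 53, 54}, {51, 52, 53, 54}; each meets A ∖ {51}, so x IS a limit point.
  x = 52: open {52} ∋ x has {52} ∩ (A ∖ {52}) = ∅, so x is NOT a limit point.
  x = 53: opens ∋ x are {51, 53, 54}, {51, 52, 53, 54}; each meets A ∖ {53}, so x IS a limit point.
  x = 54: opens ∋ x are {51, 53, 54}, {51, 52, 53, 54}; each meets A ∖ {54}, so x IS a limit point.
Collecting: A' = {51, 53, 54}.


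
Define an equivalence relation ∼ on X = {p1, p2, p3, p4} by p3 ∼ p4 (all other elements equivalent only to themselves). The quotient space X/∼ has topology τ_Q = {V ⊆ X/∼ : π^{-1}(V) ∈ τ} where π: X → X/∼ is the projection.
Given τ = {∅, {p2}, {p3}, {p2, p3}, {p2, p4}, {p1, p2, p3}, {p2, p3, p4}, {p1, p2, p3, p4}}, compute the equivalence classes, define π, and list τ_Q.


X/∼ = {[p1], [p2], [p3=p4]}; |τ_Q| = 4.

Equivalence classes: [p1], [p2], [p3=p4].
Quotient map π: X → X/∼ sends p1 ↦ [p1], p2 ↦ [p2], p3 ↦ [p3=p4], p4 ↦ [p3=p4].
For each subset V ⊆ X/∼, compute π^{-1}(V) ⊆ X and check whether π^{-1}(V) ∈ τ. V is open in τ_Q iff π^{-1}(V) ∈ τ.
  V = {}: π^{-1}(V) = ∅ ∈ τ ✓.
  V = {[p1]}: π^{-1}(V) = {p1} ∉ τ ✗.
  V = {[p2]}: π^{-1}(V) = {p2} ∈ τ ✓.
  V = {[p1], [p2]}: π^{-1}(V) = {p1, p2} ∉ τ ✗.
  V = {[p3=p4]}: π^{-1}(V) = {p3, p4} ∉ τ ✗.
  V = {[p1], [p3=p4]}: π^{-1}(V) = {p1, p3, p4} ∉ τ ✗.
  V = {[p2], [p3=p4]}: π^{-1}(V) = {p2, p3, p4} ∈ τ ✓.
  V = {[p1], [p2], [p3=p4]}: π^{-1}(V) = {p1, p2, p3, p4} ∈ τ ✓.
Open sets in the quotient: τ_Q = {{}, {[p2]}, {[p2], [p3=p4]}, {[p1], [p2], [p3=p4]}} (4 elements).


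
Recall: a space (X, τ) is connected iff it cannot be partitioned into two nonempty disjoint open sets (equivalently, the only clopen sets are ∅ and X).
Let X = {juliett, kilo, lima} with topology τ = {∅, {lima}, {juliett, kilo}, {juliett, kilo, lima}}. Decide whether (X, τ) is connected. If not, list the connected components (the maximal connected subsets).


(X, τ) is disconnected; components = [{lima}, {juliett, kilo}].

Find clopen sets (U ∈ τ with X ∖ U ∈ τ):
  U = ∅, X ∖ U = {juliett, kilo, lima} — both open, so U is clopen.
  U = {lima}, X ∖ U = {juliett, kilo} — both open, so U is clopen.
  U = {juliett, kilo}, X ∖ U = {lima} — both open, so U is clopen.
  U = {juliett, kilo, lima}, X ∖ U = ∅ — both open, so U is clopen.
Nontrivial clopen(s) exist: e.g. {lima}. So (X, τ) is disconnected.
Compute connected components by grouping points that agree on all clopens:
  component: {lima}
  component: {juliett, kilo}


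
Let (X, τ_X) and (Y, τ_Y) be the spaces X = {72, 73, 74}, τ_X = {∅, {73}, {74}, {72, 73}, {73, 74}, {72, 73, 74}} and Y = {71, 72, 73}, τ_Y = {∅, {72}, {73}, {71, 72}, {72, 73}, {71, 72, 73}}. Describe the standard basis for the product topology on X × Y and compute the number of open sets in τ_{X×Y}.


Basis B = {∅ × ∅, {73} × {72}, {73} × {73}, {74} × {72}, {74} × {73}, {72, 73} × {72}, {72, 73} × {73}, {73} × {71, 72}, {73} × {72, 73}, {73, 74} × {72}, {73, 74} × {73}, {74} × {71, 72}, {74} × {72, 73}, {72, 73, 74} × {72}, {72, 73, 74} × {73}, {73} × {71, 72, 73}, {74} × {71, 72, 73}, {72, 73} × {71, 72}, {72, 73} × {72, 73}, {73, 74} × {71, 72}, {73, 74} × {72, 73}, {72, 73} × {71, 72, 73}, {72, 73, 74} × {71, 72}, {72, 73, 74} × {72, 73}, {73, 74} × {71, 72, 73}, {72, 73, 74} × {71, 72, 73}}; |τ_{X×Y}| = 108.

Enumerate products U × V with U ∈ τ_X, V ∈ τ_Y (deduplicated):
  ∅ × ∅ = {} (∅)
  {73} × {72} = {(73,72)}
  {73} × {73} = {(73,73)}
  {74} × {72} = {(74,72)}
  {74} × {73} = {(74,73)}
  {72, 73} × {72} = {(72,72), (73,72)}
  {72, 73} × {73} = {(72,73), (73,73)}
  {73} × {71, 72} = {(73,71), (73,72)}
  {73} × {72, 73} = {(73,72), (73,73)}
  {73, 74} × {72} = {(73,72), (74,72)}
  {73, 74} × {73} = {(73,73), (74,73)}
  {74} × {71, 72} = {(74,71), (74,72)}
  {74} × {72, 73} = {(74,72), (74,73)}
  {72, 73, 74} × {72} = {(72,72), (73,72), (74,72)}
  {72, 73, 74} × {73} = {(72,73), (73,73), (74,73)}
  {73} × {71, 72, 73} = {(73,71), (73,72), (73,73)}
  {74} × {71, 72, 73} = {(74,71), (74,72), (74,73)}
  {72, 73} × {71, 72} = {(72,71), (72,72), (73,71), (73,72)}
  {72, 73} × {72, 73} = {(72,72), (72,73), (73,72), (73,73)}
  {73, 74} × {71, 72} = {(73,71), (73,72), (74,71), (74,72)}
  {73, 74} × {72, 73} = {(73,72), (73,73), (74,72), (74,73)}
  {72, 73} × {71, 72, 73} = {(72,71), (72,72), (72,73), (73,71), (73,72), (73,73)}
  {72, 73, 74} × {71, 72} = {(72,71), (72,72), (73,71), (73,72), (74,71), (74,72)}
  {72, 73, 74} × {72, 73} = {(72,72), (72,73), (73,72), (73,73), (74,72), (74,73)}
  {73, 74} × {71, 72, 73} = {(73,71), (73,72), (73,73), (74,71), (74,72), (74,73)}
  {72, 73, 74} × {71, 72, 73} = {(72,71), (72,72), (72,73), (73,71), (73,72), (73,73), (74,71), (74,72), (74,73)}
These 26 distinct sets form the basis B.
Close under arbitrary unions to get τ_{X×Y}; counting gives |τ_{X×Y}| = 108.


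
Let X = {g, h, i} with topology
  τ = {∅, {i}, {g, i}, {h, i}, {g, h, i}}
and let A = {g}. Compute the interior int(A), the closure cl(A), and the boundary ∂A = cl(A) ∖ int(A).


int(A) = ∅, cl(A) = {g}, ∂A = {g}.

Closed sets in (X, τ) are complements of opens:
  closed(X, τ) = {∅, {g}, {h}, {g, h}, {g, h, i}}.
int(A) = ⋃ {U ∈ τ : U ⊆ A}. Opens contained in A: ∅.
Taking the union of these: int(A) = ∅.
cl(A) = ⋂ {C closed : A ⊆ C}. Closed sets containing A: {g}, {g, h}, {g, h, i}.
Intersecting these: cl(A) = {g}.
∂A = cl(A) ∖ int(A) = {g} ∖ ∅ = {g}.


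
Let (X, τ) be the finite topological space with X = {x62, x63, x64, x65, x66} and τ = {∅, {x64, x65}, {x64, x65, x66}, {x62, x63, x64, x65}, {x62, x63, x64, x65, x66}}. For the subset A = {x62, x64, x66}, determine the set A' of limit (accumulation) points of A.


A' = {x62, x63, x65, x66}

For each x ∈ X, list the open sets U ∈ τ with x ∈ U, then check whether U ∩ (A ∖ {x}) ≠ ∅ for every such U.
  x = x62: opens ∋ x are {x62, x63, x64, x65}, {x62, x63, x64, x65, x66}; each meets A ∖ {x62}, so x IS a limit point.
  x = x63: opens ∋ x are {x62, x63, x64, x65}, {x62, x63, x64, x65, x66}; each meets A ∖ {x63}, so x IS a limit point.
  x = x64: open {x64, x65} ∋ x has {x64, x65} ∩ (A ∖ {x64}) = ∅, so x is NOT a limit point.
  x = x65: opens ∋ x are {x64, x65}, {x64, x65, x66}, {x62, x63, x64, x65}, {x62, x63, x64, x65, x66}; each meets A ∖ {x65}, so x IS a limit point.
  x = x66: opens ∋ x are {x64, x65, x66}, {x62, x63, x64, x65, x66}; each meets A ∖ {x66}, so x IS a limit point.
Collecting: A' = {x62, x63, x65, x66}.


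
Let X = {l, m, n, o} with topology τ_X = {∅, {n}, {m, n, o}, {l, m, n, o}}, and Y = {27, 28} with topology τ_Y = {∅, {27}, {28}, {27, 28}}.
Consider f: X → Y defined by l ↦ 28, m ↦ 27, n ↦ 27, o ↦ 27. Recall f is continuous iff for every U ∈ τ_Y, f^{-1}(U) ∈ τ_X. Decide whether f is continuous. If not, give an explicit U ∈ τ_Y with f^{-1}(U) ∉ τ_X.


f is NOT continuous.

Compute f^{-1}(U) for each U ∈ τ_Y:
  U = ∅: f^{-1}(U) = ∅ ∈ τ_X ✓.
  U = {27}: f^{-1}(U) = {m, n, o} ∈ τ_X ✓.
  U = {28}: f^{-1}(U) = {l} ∉ τ_X ✗.
  U = {27, 28}: f^{-1}(U) = {l, m, n, o} ∈ τ_X ✓.
Found U = {28} with f^{-1}(U) = {l} not in τ_X. Therefore f is NOT continuous.


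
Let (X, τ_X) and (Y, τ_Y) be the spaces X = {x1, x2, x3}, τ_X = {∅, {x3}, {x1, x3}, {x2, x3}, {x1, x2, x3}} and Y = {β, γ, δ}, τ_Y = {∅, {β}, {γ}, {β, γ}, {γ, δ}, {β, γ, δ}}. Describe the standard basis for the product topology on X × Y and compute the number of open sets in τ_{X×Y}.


Basis B = {∅ × ∅, {x3} × {β}, {x3} × {γ}, {x1, x3} × {β}, {x1, x3} × {γ}, {x2, x3} × {β}, {x2, x3} × {γ}, {x3} × {β, γ}, {x3} × {γ, δ}, {x1, x2, x3} × {β}, {x1, x2, x3} × {γ}, {x3} × {β, γ, δ}, {x1, x3} × {β, γ}, {x1, x3} × {γ, δ}, {x2, x3} × {β, γ}, {x2, x3} × {γ, δ}, {x1, x3} × {β, γ, δ}, {x1, x2, x3} × {β, γ}, {x1, x2, x3} × {γ, δ}, {x2, x3} × {β, γ, δ}, {x1, x2, x3} × {β, γ, δ}}; |τ_{X×Y}| = 70.

Enumerate products U × V with U ∈ τ_X, V ∈ τ_Y (deduplicated):
  ∅ × ∅ = {} (∅)
  {x3} × {β} = {(x3,β)}
  {x3} × {γ} = {(x3,γ)}
  {x1, x3} × {β} = {(x1,β), (x3,β)}
  {x1, x3} × {γ} = {(x1,γ), (x3,γ)}
  {x2, x3} × {β} = {(x2,β), (x3,β)}
  {x2, x3} × {γ} = {(x2,γ), (x3,γ)}
  {x3} × {β, γ} = {(x3,β), (x3,γ)}
  {x3} × {γ, δ} = {(x3,γ), (x3,δ)}
  {x1, x2, x3} × {β} = {(x1,β), (x2,β), (x3,β)}
  {x1, x2, x3} × {γ} = {(x1,γ), (x2,γ), (x3,γ)}
  {x3} × {β, γ, δ} = {(x3,β), (x3,γ), (x3,δ)}
  {x1, x3} × {β, γ} = {(x1,β), (x1,γ), (x3,β), (x3,γ)}
  {x1, x3} × {γ, δ} = {(x1,γ), (x1,δ), (x3,γ), (x3,δ)}
  {x2, x3} × {β, γ} = {(x2,β), (x2,γ), (x3,β), (x3,γ)}
  {x2, x3} × {γ, δ} = {(x2,γ), (x2,δ), (x3,γ), (x3,δ)}
  {x1, x3} × {β, γ, δ} = {(x1,β), (x1,γ), (x1,δ), (x3,β), (x3,γ), (x3,δ)}
  {x1, x2, x3} × {β, γ} = {(x1,β), (x1,γ), (x2,β), (x2,γ), (x3,β), (x3,γ)}
  {x1, x2, x3} × {γ, δ} = {(x1,γ), (x1,δ), (x2,γ), (x2,δ), (x3,γ), (x3,δ)}
  {x2, x3} × {β, γ, δ} = {(x2,β), (x2,γ), (x2,δ), (x3,β), (x3,γ), (x3,δ)}
  {x1, x2, x3} × {β, γ, δ} = {(x1,β), (x1,γ), (x1,δ), (x2,β), (x2,γ), (x2,δ), (x3,β), (x3,γ), (x3,δ)}
These 21 distinct sets form the basis B.
Close under arbitrary unions to get τ_{X×Y}; counting gives |τ_{X×Y}| = 70.


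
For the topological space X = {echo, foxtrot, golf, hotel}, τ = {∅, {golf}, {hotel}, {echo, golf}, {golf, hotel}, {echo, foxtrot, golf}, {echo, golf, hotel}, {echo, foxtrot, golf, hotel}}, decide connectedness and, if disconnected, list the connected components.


(X, τ) is disconnected; components = [{hotel}, {echo, foxtrot, golf}].

Find clopen sets (U ∈ τ with X ∖ U ∈ τ):
  U = ∅, X ∖ U = {echo, foxtrot, golf, hotel} — both open, so U is clopen.
  U = {hotel}, X ∖ U = {echo, foxtrot, golf} — both open, so U is clopen.
  U = {echo, foxtrot, golf}, X ∖ U = {hotel} — both open, so U is clopen.
  U = {echo, foxtrot, golf, hotel}, X ∖ U = ∅ — both open, so U is clopen.
Nontrivial clopen(s) exist: e.g. {hotel}. So (X, τ) is disconnected.
Compute connected components by grouping points that agree on all clopens:
  component: {hotel}
  component: {echo, foxtrot, golf}


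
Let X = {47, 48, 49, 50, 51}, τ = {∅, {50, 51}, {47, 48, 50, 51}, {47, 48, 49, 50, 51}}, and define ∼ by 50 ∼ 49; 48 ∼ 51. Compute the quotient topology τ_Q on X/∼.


X/∼ = {[47], [48=51], [49=50]}; |τ_Q| = 2.

Equivalence classes: [47], [48=51], [49=50].
Quotient map π: X → X/∼ sends 47 ↦ [47], 48 ↦ [48=51], 49 ↦ [49=50], 50 ↦ [49=50], 51 ↦ [48=51].
For each subset V ⊆ X/∼, compute π^{-1}(V) ⊆ X and check whether π^{-1}(V) ∈ τ. V is open in τ_Q iff π^{-1}(V) ∈ τ.
  V = {}: π^{-1}(V) = ∅ ∈ τ ✓.
  V = {[47]}: π^{-1}(V) = {47} ∉ τ ✗.
  V = {[48=51]}: π^{-1}(V) = {48, 51} ∉ τ ✗.
  V = {[47], [48=51]}: π^{-1}(V) = {47, 48, 51} ∉ τ ✗.
  V = {[49=50]}: π^{-1}(V) = {49, 50} ∉ τ ✗.
  V = {[47], [49=50]}: π^{-1}(V) = {47, 49, 50} ∉ τ ✗.
  V = {[48=51], [49=50]}: π^{-1}(V) = {48, 49, 50, 51} ∉ τ ✗.
  V = {[47], [48=51], [49=50]}: π^{-1}(V) = {47, 48, 49, 50, 51} ∈ τ ✓.
Open sets in the quotient: τ_Q = {{}, {[47], [48=51], [49=50]}} (2 elements).


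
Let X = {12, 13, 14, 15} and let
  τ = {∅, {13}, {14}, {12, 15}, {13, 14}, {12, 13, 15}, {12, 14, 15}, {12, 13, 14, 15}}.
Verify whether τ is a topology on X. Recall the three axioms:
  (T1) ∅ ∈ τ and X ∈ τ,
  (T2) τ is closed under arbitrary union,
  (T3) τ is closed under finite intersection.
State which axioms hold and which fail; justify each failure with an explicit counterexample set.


τ IS a topology on X.

Axiom (T1): ∅ ∈ τ? Yes; X ∈ τ? Yes.
Axiom (T2/T3): check pairwise unions and intersections of members of τ.
All pairwise intersections and unions checked — each lies in τ. Therefore τ satisfies (T1), (T2), (T3): it IS a topology on X.


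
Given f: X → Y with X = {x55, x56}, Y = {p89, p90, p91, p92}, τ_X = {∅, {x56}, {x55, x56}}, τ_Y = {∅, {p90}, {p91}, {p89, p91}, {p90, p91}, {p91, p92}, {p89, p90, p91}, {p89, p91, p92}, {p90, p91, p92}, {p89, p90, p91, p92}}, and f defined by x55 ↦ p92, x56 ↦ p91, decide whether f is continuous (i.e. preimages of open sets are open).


f IS continuous.

Compute f^{-1}(U) for each U ∈ τ_Y:
  U = ∅: f^{-1}(U) = ∅ ∈ τ_X ✓.
  U = {p90}: f^{-1}(U) = ∅ ∈ τ_X ✓.
  U = {p91}: f^{-1}(U) = {x56} ∈ τ_X ✓.
  U = {p89, p91}: f^{-1}(U) = {x56} ∈ τ_X ✓.
  U = {p90, p91}: f^{-1}(U) = {x56} ∈ τ_X ✓.
  U = {p91, p92}: f^{-1}(U) = {x55, x56} ∈ τ_X ✓.
  U = {p89, p90, p91}: f^{-1}(U) = {x56} ∈ τ_X ✓.
  U = {p89, p91, p92}: f^{-1}(U) = {x55, x56} ∈ τ_X ✓.
  U = {p90, p91, p92}: f^{-1}(U) = {x55, x56} ∈ τ_X ✓.
  U = {p89, p90, p91, p92}: f^{-1}(U) = {x55, x56} ∈ τ_X ✓.
Every preimage lies in τ_X, so f IS continuous.


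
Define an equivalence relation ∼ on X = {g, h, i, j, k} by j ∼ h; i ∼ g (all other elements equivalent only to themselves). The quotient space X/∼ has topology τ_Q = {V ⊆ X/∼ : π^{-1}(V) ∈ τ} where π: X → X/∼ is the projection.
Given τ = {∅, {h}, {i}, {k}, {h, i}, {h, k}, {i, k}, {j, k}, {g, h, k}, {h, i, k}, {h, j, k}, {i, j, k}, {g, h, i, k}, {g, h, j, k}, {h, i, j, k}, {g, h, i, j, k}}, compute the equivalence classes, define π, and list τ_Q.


X/∼ = {[g=i], [h=j], [k]}; |τ_Q| = 4.

Equivalence classes: [g=i], [h=j], [k].
Quotient map π: X → X/∼ sends g ↦ [g=i], h ↦ [h=j], i ↦ [g=i], j ↦ [h=j], k ↦ [k].
For each subset V ⊆ X/∼, compute π^{-1}(V) ⊆ X and check whether π^{-1}(V) ∈ τ. V is open in τ_Q iff π^{-1}(V) ∈ τ.
  V = {}: π^{-1}(V) = ∅ ∈ τ ✓.
  V = {[g=i]}: π^{-1}(V) = {g, i} ∉ τ ✗.
  V = {[h=j]}: π^{-1}(V) = {h, j} ∉ τ ✗.
  V = {[g=i], [h=j]}: π^{-1}(V) = {g, h, i, j} ∉ τ ✗.
  V = {[k]}: π^{-1}(V) = {k} ∈ τ ✓.
  V = {[g=i], [k]}: π^{-1}(V) = {g, i, k} ∉ τ ✗.
  V = {[h=j], [k]}: π^{-1}(V) = {h, j, k} ∈ τ ✓.
  V = {[g=i], [h=j], [k]}: π^{-1}(V) = {g, h, i, j, k} ∈ τ ✓.
Open sets in the quotient: τ_Q = {{}, {[k]}, {[h=j], [k]}, {[g=i], [h=j], [k]}} (4 elements).


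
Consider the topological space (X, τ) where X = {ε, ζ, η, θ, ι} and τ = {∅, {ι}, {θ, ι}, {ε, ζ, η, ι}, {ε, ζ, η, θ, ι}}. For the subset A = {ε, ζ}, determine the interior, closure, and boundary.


int(A) = ∅, cl(A) = {ε, ζ, η}, ∂A = {ε, ζ, η}.

Closed sets in (X, τ) are complements of opens:
  closed(X, τ) = {∅, {θ}, {ε, ζ, η}, {ε, ζ, η, θ}, {ε, ζ, η, θ, ι}}.
int(A) = ⋃ {U ∈ τ : U ⊆ A}. Opens contained in A: ∅.
Taking the union of these: int(A) = ∅.
cl(A) = ⋂ {C closed : A ⊆ C}. Closed sets containing A: {ε, ζ, η}, {ε, ζ, η, θ}, {ε, ζ, η, θ, ι}.
Intersecting these: cl(A) = {ε, ζ, η}.
∂A = cl(A) ∖ int(A) = {ε, ζ, η} ∖ ∅ = {ε, ζ, η}.


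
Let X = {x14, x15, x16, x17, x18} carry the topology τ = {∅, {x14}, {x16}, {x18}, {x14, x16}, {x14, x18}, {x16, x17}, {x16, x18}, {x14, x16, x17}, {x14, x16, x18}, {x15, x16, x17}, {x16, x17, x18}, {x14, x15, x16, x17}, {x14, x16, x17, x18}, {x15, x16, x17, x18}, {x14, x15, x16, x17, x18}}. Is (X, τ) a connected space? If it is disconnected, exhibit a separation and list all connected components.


(X, τ) is disconnected; components = [{x14}, {x18}, {x15, x16, x17}].

Find clopen sets (U ∈ τ with X ∖ U ∈ τ):
  U = ∅, X ∖ U = {x14, x15, x16, x17, x18} — both open, so U is clopen.
  U = {x14}, X ∖ U = {x15, x16, x17, x18} — both open, so U is clopen.
  U = {x18}, X ∖ U = {x14, x15, x16, x17} — both open, so U is clopen.
  U = {x14, x18}, X ∖ U = {x15, x16, x17} — both open, so U is clopen.
  U = {x15, x16, x17}, X ∖ U = {x14, x18} — both open, so U is clopen.
  U = {x14, x15, x16, x17}, X ∖ U = {x18} — both open, so U is clopen.
  U = {x15, x16, x17, x18}, X ∖ U = {x14} — both open, so U is clopen.
  U = {x14, x15, x16, x17, x18}, X ∖ U = ∅ — both open, so U is clopen.
Nontrivial clopen(s) exist: e.g. {x14, x18}. So (X, τ) is disconnected.
Compute connected components by grouping points that agree on all clopens:
  component: {x14}
  component: {x18}
  component: {x15, x16, x17}


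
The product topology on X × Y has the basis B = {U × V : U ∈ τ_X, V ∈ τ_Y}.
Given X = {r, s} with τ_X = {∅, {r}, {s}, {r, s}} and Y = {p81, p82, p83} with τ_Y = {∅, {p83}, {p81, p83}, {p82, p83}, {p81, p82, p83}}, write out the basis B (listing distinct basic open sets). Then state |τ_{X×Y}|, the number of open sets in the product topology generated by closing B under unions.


Basis B = {∅ × ∅, {r} × {p83}, {s} × {p83}, {r} × {p81, p83}, {r} × {p82, p83}, {r, s} × {p83}, {s} × {p81, p83}, {s} × {p82, p83}, {r} × {p81, p82, p83}, {s} × {p81, p82, p83}, {r, s} × {p81, p83}, {r, s} × {p82, p83}, {r, s} × {p81, p82, p83}}; |τ_{X×Y}| = 25.

Enumerate products U × V with U ∈ τ_X, V ∈ τ_Y (deduplicated):
  ∅ × ∅ = {} (∅)
  {r} × {p83} = {(r,p83)}
  {s} × {p83} = {(s,p83)}
  {r} × {p81, p83} = {(r,p81), (r,p83)}
  {r} × {p82, p83} = {(r,p82), (r,p83)}
  {r, s} × {p83} = {(r,p83), (s,p83)}
  {s} × {p81, p83} = {(s,p81), (s,p83)}
  {s} × {p82, p83} = {(s,p82), (s,p83)}
  {r} × {p81, p82, p83} = {(r,p81), (r,p82), (r,p83)}
  {s} × {p81, p82, p83} = {(s,p81), (s,p82), (s,p83)}
  {r, s} × {p81, p83} = {(r,p81), (r,p83), (s,p81), (s,p83)}
  {r, s} × {p82, p83} = {(r,p82), (r,p83), (s,p82), (s,p83)}
  {r, s} × {p81, p82, p83} = {(r,p81), (r,p82), (r,p83), (s,p81), (s,p82), (s,p83)}
These 13 distinct sets form the basis B.
Close under arbitrary unions to get τ_{X×Y}; counting gives |τ_{X×Y}| = 25.


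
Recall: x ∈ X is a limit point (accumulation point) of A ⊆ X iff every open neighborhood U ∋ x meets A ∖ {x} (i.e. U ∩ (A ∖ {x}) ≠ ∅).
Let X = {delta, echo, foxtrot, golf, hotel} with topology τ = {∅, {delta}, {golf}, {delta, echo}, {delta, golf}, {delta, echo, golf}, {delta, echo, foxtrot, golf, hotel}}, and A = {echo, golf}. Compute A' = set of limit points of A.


A' = {foxtrot, hotel}

For each x ∈ X, list the open sets U ∈ τ with x ∈ U, then check whether U ∩ (A ∖ {x}) ≠ ∅ for every such U.
  x = delta: open {delta} ∋ x has {delta} ∩ (A ∖ {delta}) = ∅, so x is NOT a limit point.
  x = echo: open {delta, echo} ∋ x has {delta, echo} ∩ (A ∖ {echo}) = ∅, so x is NOT a limit point.
  x = foxtrot: opens ∋ x are {delta, echo, foxtrot, golf, hotel}; each meets A ∖ {foxtrot}, so x IS a limit point.
  x = golf: open {golf} ∋ x has {golf} ∩ (A ∖ {golf}) = ∅, so x is NOT a limit point.
  x = hotel: opens ∋ x are {delta, echo, foxtrot, golf, hotel}; each meets A ∖ {hotel}, so x IS a limit point.
Collecting: A' = {foxtrot, hotel}.


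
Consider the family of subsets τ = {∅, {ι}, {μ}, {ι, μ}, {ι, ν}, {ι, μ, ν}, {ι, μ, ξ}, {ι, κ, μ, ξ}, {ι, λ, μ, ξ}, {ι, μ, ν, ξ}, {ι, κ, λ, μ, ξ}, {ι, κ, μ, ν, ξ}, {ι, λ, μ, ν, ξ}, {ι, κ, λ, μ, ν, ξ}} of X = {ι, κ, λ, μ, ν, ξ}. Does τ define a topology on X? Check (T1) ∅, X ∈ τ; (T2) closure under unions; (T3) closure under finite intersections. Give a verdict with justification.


τ IS a topology on X.

Axiom (T1): ∅ ∈ τ? Yes; X ∈ τ? Yes.
Axiom (T2/T3): check pairwise unions and intersections of members of τ.
All pairwise intersections and unions checked — each lies in τ. Therefore τ satisfies (T1), (T2), (T3): it IS a topology on X.


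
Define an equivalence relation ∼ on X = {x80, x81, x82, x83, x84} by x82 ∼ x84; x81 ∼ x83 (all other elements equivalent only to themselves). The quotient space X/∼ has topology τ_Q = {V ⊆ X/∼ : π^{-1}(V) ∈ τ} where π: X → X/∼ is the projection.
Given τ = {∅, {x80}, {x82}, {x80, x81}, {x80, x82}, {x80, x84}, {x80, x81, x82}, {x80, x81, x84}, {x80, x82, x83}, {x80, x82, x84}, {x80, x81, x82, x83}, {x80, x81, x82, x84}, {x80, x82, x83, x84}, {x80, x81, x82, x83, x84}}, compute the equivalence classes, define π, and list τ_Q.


X/∼ = {[x80], [x81=x83], [x82=x84]}; |τ_Q| = 4.

Equivalence classes: [x80], [x81=x83], [x82=x84].
Quotient map π: X → X/∼ sends x80 ↦ [x80], x81 ↦ [x81=x83], x82 ↦ [x82=x84], x83 ↦ [x81=x83], x84 ↦ [x82=x84].
For each subset V ⊆ X/∼, compute π^{-1}(V) ⊆ X and check whether π^{-1}(V) ∈ τ. V is open in τ_Q iff π^{-1}(V) ∈ τ.
  V = {}: π^{-1}(V) = ∅ ∈ τ ✓.
  V = {[x80]}: π^{-1}(V) = {x80} ∈ τ ✓.
  V = {[x81=x83]}: π^{-1}(V) = {x81, x83} ∉ τ ✗.
  V = {[x80], [x81=x83]}: π^{-1}(V) = {x80, x81, x83} ∉ τ ✗.
  V = {[x82=x84]}: π^{-1}(V) = {x82, x84} ∉ τ ✗.
  V = {[x80], [x82=x84]}: π^{-1}(V) = {x80, x82, x84} ∈ τ ✓.
  V = {[x81=x83], [x82=x84]}: π^{-1}(V) = {x81, x82, x83, x84} ∉ τ ✗.
  V = {[x80], [x81=x83], [x82=x84]}: π^{-1}(V) = {x80, x81, x82, x83, x84} ∈ τ ✓.
Open sets in the quotient: τ_Q = {{}, {[x80]}, {[x80], [x82=x84]}, {[x80], [x81=x83], [x82=x84]}} (4 elements).


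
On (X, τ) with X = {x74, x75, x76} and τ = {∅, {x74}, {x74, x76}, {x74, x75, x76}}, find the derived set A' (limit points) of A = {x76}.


A' = {x75}

For each x ∈ X, list the open sets U ∈ τ with x ∈ U, then check whether U ∩ (A ∖ {x}) ≠ ∅ for every such U.
  x = x74: open {x74} ∋ x has {x74} ∩ (A ∖ {x74}) = ∅, so x is NOT a limit point.
  x = x75: opens ∋ x are {x74, x75, x76}; each meets A ∖ {x75}, so x IS a limit point.
  x = x76: open {x74, x76} ∋ x has {x74, x76} ∩ (A ∖ {x76}) = ∅, so x is NOT a limit point.
Collecting: A' = {x75}.


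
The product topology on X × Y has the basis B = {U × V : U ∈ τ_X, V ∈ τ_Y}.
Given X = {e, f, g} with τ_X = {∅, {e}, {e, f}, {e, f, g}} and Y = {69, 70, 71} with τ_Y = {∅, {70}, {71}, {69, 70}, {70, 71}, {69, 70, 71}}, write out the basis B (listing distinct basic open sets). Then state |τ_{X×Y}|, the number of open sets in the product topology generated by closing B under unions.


Basis B = {∅ × ∅, {e} × {70}, {e} × {71}, {e} × {69, 70}, {e} × {70, 71}, {e, f} × {70}, {e, f} × {71}, {e} × {69, 70, 71}, {e, f, g} × {70}, {e, f, g} × {71}, {e, f} × {69, 70}, {e, f} × {70, 71}, {e, f} × {69, 70, 71}, {e, f, g} × {69, 70}, {e, f, g} × {70, 71}, {e, f, g} × {69, 70, 71}}; |τ_{X×Y}| = 40.

Enumerate products U × V with U ∈ τ_X, V ∈ τ_Y (deduplicated):
  ∅ × ∅ = {} (∅)
  {e} × {70} = {(e,70)}
  {e} × {71} = {(e,71)}
  {e} × {69, 70} = {(e,69), (e,70)}
  {e} × {70, 71} = {(e,70), (e,71)}
  {e, f} × {70} = {(e,70), (f,70)}
  {e, f} × {71} = {(e,71), (f,71)}
  {e} × {69, 70, 71} = {(e,69), (e,70), (e,71)}
  {e, f, g} × {70} = {(e,70), (f,70), (g,70)}
  {e, f, g} × {71} = {(e,71), (f,71), (g,71)}
  {e, f} × {69, 70} = {(e,69), (e,70), (f,69), (f,70)}
  {e, f} × {70, 71} = {(e,70), (e,71), (f,70), (f,71)}
  {e, f} × {69, 70, 71} = {(e,69), (e,70), (e,71), (f,69), (f,70), (f,71)}
  {e, f, g} × {69, 70} = {(e,69), (e,70), (f,69), (f,70), (g,69), (g,70)}
  {e, f, g} × {70, 71} = {(e,70), (e,71), (f,70), (f,71), (g,70), (g,71)}
  {e, f, g} × {69, 70, 71} = {(e,69), (e,70), (e,71), (f,69), (f,70), (f,71), (g,69), (g,70), (g,71)}
These 16 distinct sets form the basis B.
Close under arbitrary unions to get τ_{X×Y}; counting gives |τ_{X×Y}| = 40.


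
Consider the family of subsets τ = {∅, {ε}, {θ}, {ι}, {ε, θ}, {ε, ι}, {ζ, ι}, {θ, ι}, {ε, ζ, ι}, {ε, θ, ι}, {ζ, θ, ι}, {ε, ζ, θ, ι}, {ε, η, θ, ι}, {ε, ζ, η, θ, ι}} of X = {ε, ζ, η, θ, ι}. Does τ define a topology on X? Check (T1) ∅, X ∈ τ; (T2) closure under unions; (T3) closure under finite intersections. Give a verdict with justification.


τ IS a topology on X.

Axiom (T1): ∅ ∈ τ? Yes; X ∈ τ? Yes.
Axiom (T2/T3): check pairwise unions and intersections of members of τ.
All pairwise intersections and unions checked — each lies in τ. Therefore τ satisfies (T1), (T2), (T3): it IS a topology on X.


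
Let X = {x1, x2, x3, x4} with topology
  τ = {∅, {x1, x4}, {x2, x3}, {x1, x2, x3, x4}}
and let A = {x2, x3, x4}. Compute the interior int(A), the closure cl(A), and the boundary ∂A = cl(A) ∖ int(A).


int(A) = {x2, x3}, cl(A) = {x1, x2, x3, x4}, ∂A = {x1, x4}.

Closed sets in (X, τ) are complements of opens:
  closed(X, τ) = {∅, {x1, x4}, {x2, x3}, {x1, x2, x3, x4}}.
int(A) = ⋃ {U ∈ τ : U ⊆ A}. Opens contained in A: ∅, {x2, x3}.
Taking the union of these: int(A) = {x2, x3}.
cl(A) = ⋂ {C closed : A ⊆ C}. Closed sets containing A: {x1, x2, x3, x4}.
Intersecting these: cl(A) = {x1, x2, x3, x4}.
∂A = cl(A) ∖ int(A) = {x1, x2, x3, x4} ∖ {x2, x3} = {x1, x4}.


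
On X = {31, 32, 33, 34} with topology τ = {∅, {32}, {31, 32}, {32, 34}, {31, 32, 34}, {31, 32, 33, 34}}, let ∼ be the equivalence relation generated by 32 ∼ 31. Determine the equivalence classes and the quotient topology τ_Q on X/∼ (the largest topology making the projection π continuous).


X/∼ = {[31=32], [33], [34]}; |τ_Q| = 4.

Equivalence classes: [31=32], [33], [34].
Quotient map π: X → X/∼ sends 31 ↦ [31=32], 32 ↦ [31=32], 33 ↦ [33], 34 ↦ [34].
For each subset V ⊆ X/∼, compute π^{-1}(V) ⊆ X and check whether π^{-1}(V) ∈ τ. V is open in τ_Q iff π^{-1}(V) ∈ τ.
  V = {}: π^{-1}(V) = ∅ ∈ τ ✓.
  V = {[31=32]}: π^{-1}(V) = {31, 32} ∈ τ ✓.
  V = {[33]}: π^{-1}(V) = {33} ∉ τ ✗.
  V = {[31=32], [33]}: π^{-1}(V) = {31, 32, 33} ∉ τ ✗.
  V = {[34]}: π^{-1}(V) = {34} ∉ τ ✗.
  V = {[31=32], [34]}: π^{-1}(V) = {31, 32, 34} ∈ τ ✓.
  V = {[33], [34]}: π^{-1}(V) = {33, 34} ∉ τ ✗.
  V = {[31=32], [33], [34]}: π^{-1}(V) = {31, 32, 33, 34} ∈ τ ✓.
Open sets in the quotient: τ_Q = {{}, {[31=32]}, {[31=32], [34]}, {[31=32], [33], [34]}} (4 elements).


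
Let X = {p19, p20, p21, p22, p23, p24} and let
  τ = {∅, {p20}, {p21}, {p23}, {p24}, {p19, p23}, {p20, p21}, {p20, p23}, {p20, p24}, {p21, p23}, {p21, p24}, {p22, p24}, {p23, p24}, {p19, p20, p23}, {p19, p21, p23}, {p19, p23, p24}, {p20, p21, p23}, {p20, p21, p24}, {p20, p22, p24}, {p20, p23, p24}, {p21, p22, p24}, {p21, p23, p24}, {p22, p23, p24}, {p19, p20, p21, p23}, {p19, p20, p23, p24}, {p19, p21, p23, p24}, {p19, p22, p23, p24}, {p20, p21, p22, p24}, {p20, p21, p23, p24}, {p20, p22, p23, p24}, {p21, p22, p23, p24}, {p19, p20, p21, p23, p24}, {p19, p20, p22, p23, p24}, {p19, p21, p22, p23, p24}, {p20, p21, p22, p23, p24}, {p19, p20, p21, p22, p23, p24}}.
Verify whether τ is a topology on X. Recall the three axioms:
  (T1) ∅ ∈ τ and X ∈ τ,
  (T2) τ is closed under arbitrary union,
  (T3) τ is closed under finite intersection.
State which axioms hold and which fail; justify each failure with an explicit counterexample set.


τ IS a topology on X.

Axiom (T1): ∅ ∈ τ? Yes; X ∈ τ? Yes.
Axiom (T2/T3): check pairwise unions and intersections of members of τ.
All pairwise intersections and unions checked — each lies in τ. Therefore τ satisfies (T1), (T2), (T3): it IS a topology on X.


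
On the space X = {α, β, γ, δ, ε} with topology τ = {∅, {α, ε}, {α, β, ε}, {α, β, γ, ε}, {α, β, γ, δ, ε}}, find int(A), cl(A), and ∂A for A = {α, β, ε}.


int(A) = {α, β, ε}, cl(A) = {α, β, γ, δ, ε}, ∂A = {γ, δ}.

Closed sets in (X, τ) are complements of opens:
  closed(X, τ) = {∅, {δ}, {γ, δ}, {β, γ, δ}, {α, β, γ, δ, ε}}.
int(A) = ⋃ {U ∈ τ : U ⊆ A}. Opens contained in A: ∅, {α, ε}, {α, β, ε}.
Taking the union of these: int(A) = {α, β, ε}.
cl(A) = ⋂ {C closed : A ⊆ C}. Closed sets containing A: {α, β, γ, δ, ε}.
Intersecting these: cl(A) = {α, β, γ, δ, ε}.
∂A = cl(A) ∖ int(A) = {α, β, γ, δ, ε} ∖ {α, β, ε} = {γ, δ}.


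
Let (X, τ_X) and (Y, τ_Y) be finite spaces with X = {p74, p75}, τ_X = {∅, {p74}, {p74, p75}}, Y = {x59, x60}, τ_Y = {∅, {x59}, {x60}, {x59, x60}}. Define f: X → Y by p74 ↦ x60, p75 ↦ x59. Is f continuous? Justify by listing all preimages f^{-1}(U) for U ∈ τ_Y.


f is NOT continuous.

Compute f^{-1}(U) for each U ∈ τ_Y:
  U = ∅: f^{-1}(U) = ∅ ∈ τ_X ✓.
  U = {x59}: f^{-1}(U) = {p75} ∉ τ_X ✗.
  U = {x60}: f^{-1}(U) = {p74} ∈ τ_X ✓.
  U = {x59, x60}: f^{-1}(U) = {p74, p75} ∈ τ_X ✓.
Found U = {x59} with f^{-1}(U) = {p75} not in τ_X. Therefore f is NOT continuous.


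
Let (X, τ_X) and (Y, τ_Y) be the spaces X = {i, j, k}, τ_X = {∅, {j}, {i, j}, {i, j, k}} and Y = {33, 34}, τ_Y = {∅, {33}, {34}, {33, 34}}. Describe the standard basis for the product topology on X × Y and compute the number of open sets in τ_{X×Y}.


Basis B = {∅ × ∅, {j} × {33}, {j} × {34}, {i, j} × {33}, {i, j} × {34}, {j} × {33, 34}, {i, j, k} × {33}, {i, j, k} × {34}, {i, j} × {33, 34}, {i, j, k} × {33, 34}}; |τ_{X×Y}| = 16.

Enumerate products U × V with U ∈ τ_X, V ∈ τ_Y (deduplicated):
  ∅ × ∅ = {} (∅)
  {j} × {33} = {(j,33)}
  {j} × {34} = {(j,34)}
  {i, j} × {33} = {(i,33), (j,33)}
  {i, j} × {34} = {(i,34), (j,34)}
  {j} × {33, 34} = {(j,33), (j,34)}
  {i, j, k} × {33} = {(i,33), (j,33), (k,33)}
  {i, j, k} × {34} = {(i,34), (j,34), (k,34)}
  {i, j} × {33, 34} = {(i,33), (i,34), (j,33), (j,34)}
  {i, j, k} × {33, 34} = {(i,33), (i,34), (j,33), (j,34), (k,33), (k,34)}
These 10 distinct sets form the basis B.
Close under arbitrary unions to get τ_{X×Y}; counting gives |τ_{X×Y}| = 16.


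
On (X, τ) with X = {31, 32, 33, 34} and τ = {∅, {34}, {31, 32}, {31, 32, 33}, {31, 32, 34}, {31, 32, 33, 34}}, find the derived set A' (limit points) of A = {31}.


A' = {32, 33}

For each x ∈ X, list the open sets U ∈ τ with x ∈ U, then check whether U ∩ (A ∖ {x}) ≠ ∅ for every such U.
  x = 31: open {31, 32} ∋ x has {31, 32} ∩ (A ∖ {31}) = ∅, so x is NOT a limit point.
  x = 32: opens ∋ x are {31, 32}, {31, 32, 33}, {31, 32, 34}, {31, 32, 33, 34}; each meets A ∖ {32}, so x IS a limit point.
  x = 33: opens ∋ x are {31, 32, 33}, {31, 32, 33, 34}; each meets A ∖ {33}, so x IS a limit point.
  x = 34: open {34} ∋ x has {34} ∩ (A ∖ {34}) = ∅, so x is NOT a limit point.
Collecting: A' = {32, 33}.


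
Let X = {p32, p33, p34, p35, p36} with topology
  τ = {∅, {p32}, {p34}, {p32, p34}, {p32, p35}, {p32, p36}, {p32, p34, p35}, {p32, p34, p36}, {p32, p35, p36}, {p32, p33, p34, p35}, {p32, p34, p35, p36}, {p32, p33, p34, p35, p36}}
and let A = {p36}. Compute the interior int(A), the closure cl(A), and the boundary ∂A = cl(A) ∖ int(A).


int(A) = ∅, cl(A) = {p36}, ∂A = {p36}.

Closed sets in (X, τ) are complements of opens:
  closed(X, τ) = {∅, {p33}, {p36}, {p33, p34}, {p33, p35}, {p33, p36}, {p33, p34, p35}, {p33, p34, p36}, {p33, p35, p36}, {p32, p33, p35, p36}, {p33, p34, p35, p36}, {p32, p33, p34, p35, p36}}.
int(A) = ⋃ {U ∈ τ : U ⊆ A}. Opens contained in A: ∅.
Taking the union of these: int(A) = ∅.
cl(A) = ⋂ {C closed : A ⊆ C}. Closed sets containing A: {p36}, {p33, p36}, {p33, p34, p36}, {p33, p35, p36}, {p32, p33, p35, p36}, {p33, p34, p35, p36}, {p32, p33, p34, p35, p36}.
Intersecting these: cl(A) = {p36}.
∂A = cl(A) ∖ int(A) = {p36} ∖ ∅ = {p36}.


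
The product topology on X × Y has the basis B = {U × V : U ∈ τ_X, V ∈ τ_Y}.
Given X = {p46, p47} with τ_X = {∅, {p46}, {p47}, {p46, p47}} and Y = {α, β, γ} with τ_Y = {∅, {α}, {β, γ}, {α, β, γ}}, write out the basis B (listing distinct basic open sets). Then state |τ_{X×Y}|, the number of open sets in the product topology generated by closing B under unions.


Basis B = {∅ × ∅, {p46} × {α}, {p47} × {α}, {p46, p47} × {α}, {p46} × {β, γ}, {p47} × {β, γ}, {p46} × {α, β, γ}, {p47} × {α, β, γ}, {p46, p47} × {β, γ}, {p46, p47} × {α, β, γ}}; |τ_{X×Y}| = 16.

Enumerate products U × V with U ∈ τ_X, V ∈ τ_Y (deduplicated):
  ∅ × ∅ = {} (∅)
  {p46} × {α} = {(p46,α)}
  {p47} × {α} = {(p47,α)}
  {p46, p47} × {α} = {(p46,α), (p47,α)}
  {p46} × {β, γ} = {(p46,β), (p46,γ)}
  {p47} × {β, γ} = {(p47,β), (p47,γ)}
  {p46} × {α, β, γ} = {(p46,α), (p46,β), (p46,γ)}
  {p47} × {α, β, γ} = {(p47,α), (p47,β), (p47,γ)}
  {p46, p47} × {β, γ} = {(p46,β), (p46,γ), (p47,β), (p47,γ)}
  {p46, p47} × {α, β, γ} = {(p46,α), (p46,β), (p46,γ), (p47,α), (p47,β), (p47,γ)}
These 10 distinct sets form the basis B.
Close under arbitrary unions to get τ_{X×Y}; counting gives |τ_{X×Y}| = 16.


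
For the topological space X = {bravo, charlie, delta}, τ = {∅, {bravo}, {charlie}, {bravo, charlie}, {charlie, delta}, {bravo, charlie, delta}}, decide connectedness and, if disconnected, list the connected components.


(X, τ) is disconnected; components = [{bravo}, {charlie, delta}].

Find clopen sets (U ∈ τ with X ∖ U ∈ τ):
  U = ∅, X ∖ U = {bravo, charlie, delta} — both open, so U is clopen.
  U = {bravo}, X ∖ U = {charlie, delta} — both open, so U is clopen.
  U = {charlie, delta}, X ∖ U = {bravo} — both open, so U is clopen.
  U = {bravo, charlie, delta}, X ∖ U = ∅ — both open, so U is clopen.
Nontrivial clopen(s) exist: e.g. {charlie, delta}. So (X, τ) is disconnected.
Compute connected components by grouping points that agree on all clopens:
  component: {bravo}
  component: {charlie, delta}


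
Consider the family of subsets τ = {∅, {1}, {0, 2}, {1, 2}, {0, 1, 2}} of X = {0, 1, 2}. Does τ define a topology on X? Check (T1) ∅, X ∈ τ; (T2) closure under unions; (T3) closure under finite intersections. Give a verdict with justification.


τ is NOT a topology on X.

Axiom (T1): ∅ ∈ τ? Yes; X ∈ τ? Yes.
Axiom (T2/T3): check pairwise unions and intersections of members of τ.
Counterexample for (T3): {0, 2} ∩ {1, 2} = {2} ∉ τ. Therefore τ is NOT a topology.


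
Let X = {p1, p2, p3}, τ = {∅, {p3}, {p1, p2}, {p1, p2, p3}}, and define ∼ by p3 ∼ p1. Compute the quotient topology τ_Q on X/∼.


X/∼ = {[p1=p3], [p2]}; |τ_Q| = 2.

Equivalence classes: [p1=p3], [p2].
Quotient map π: X → X/∼ sends p1 ↦ [p1=p3], p2 ↦ [p2], p3 ↦ [p1=p3].
For each subset V ⊆ X/∼, compute π^{-1}(V) ⊆ X and check whether π^{-1}(V) ∈ τ. V is open in τ_Q iff π^{-1}(V) ∈ τ.
  V = {}: π^{-1}(V) = ∅ ∈ τ ✓.
  V = {[p1=p3]}: π^{-1}(V) = {p1, p3} ∉ τ ✗.
  V = {[p2]}: π^{-1}(V) = {p2} ∉ τ ✗.
  V = {[p1=p3], [p2]}: π^{-1}(V) = {p1, p2, p3} ∈ τ ✓.
Open sets in the quotient: τ_Q = {{}, {[p1=p3], [p2]}} (2 elements).


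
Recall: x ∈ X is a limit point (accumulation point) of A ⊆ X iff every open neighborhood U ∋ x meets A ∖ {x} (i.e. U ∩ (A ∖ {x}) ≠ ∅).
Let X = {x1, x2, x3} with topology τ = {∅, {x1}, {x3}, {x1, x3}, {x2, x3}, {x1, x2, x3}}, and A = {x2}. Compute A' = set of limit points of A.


A' = ∅

For each x ∈ X, list the open sets U ∈ τ with x ∈ U, then check whether U ∩ (A ∖ {x}) ≠ ∅ for every such U.
  x = x1: open {x1} ∋ x has {x1} ∩ (A ∖ {x1}) = ∅, so x is NOT a limit point.
  x = x2: open {x2, x3} ∋ x has {x2, x3} ∩ (A ∖ {x2}) = ∅, so x is NOT a limit point.
  x = x3: open {x3} ∋ x has {x3} ∩ (A ∖ {x3}) = ∅, so x is NOT a limit point.
Collecting: A' = ∅.
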